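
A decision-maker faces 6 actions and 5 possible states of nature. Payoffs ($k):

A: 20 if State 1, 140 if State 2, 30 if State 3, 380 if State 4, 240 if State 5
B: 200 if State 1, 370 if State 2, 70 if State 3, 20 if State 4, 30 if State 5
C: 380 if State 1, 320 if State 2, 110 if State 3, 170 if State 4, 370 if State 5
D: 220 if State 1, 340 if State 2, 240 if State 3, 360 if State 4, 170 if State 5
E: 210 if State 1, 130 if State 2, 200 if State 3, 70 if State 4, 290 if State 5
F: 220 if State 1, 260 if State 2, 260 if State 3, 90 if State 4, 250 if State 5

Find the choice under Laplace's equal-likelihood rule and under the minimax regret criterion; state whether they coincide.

laplace → C; minimax regret → D (disagree)

Row averages: A=162, B=138, C=270, D=266, E=180, F=216
Highest average = 270 → C.
Column bests: State 1=380, State 2=370, State 3=260, State 4=380, State 5=370.
A regrets: 360, 230, 230, 0, 130 → max 360
B regrets: 180, 0, 190, 360, 340 → max 360
C regrets: 0, 50, 150, 210, 0 → max 210
D regrets: 160, 30, 20, 20, 200 → max 200
E regrets: 170, 240, 60, 310, 80 → max 310
F regrets: 160, 110, 0, 290, 120 → max 290
Smallest max regret = 200 → D.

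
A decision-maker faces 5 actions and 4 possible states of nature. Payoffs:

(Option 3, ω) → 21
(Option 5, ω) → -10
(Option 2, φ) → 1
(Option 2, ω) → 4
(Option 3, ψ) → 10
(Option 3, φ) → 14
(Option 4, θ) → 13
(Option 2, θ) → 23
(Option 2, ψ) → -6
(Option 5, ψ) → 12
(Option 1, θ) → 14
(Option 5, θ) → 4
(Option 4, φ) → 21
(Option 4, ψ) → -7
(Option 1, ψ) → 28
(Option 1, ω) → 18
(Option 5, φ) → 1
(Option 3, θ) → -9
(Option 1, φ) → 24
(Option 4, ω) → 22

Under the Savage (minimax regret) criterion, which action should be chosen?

Option 1

Column bests: θ=23, φ=24, ψ=28, ω=22.
Option 1 regrets: 9, 0, 0, 4 → max 9
Option 2 regrets: 0, 23, 34, 18 → max 34
Option 3 regrets: 32, 10, 18, 1 → max 32
Option 4 regrets: 10, 3, 35, 0 → max 35
Option 5 regrets: 19, 23, 16, 32 → max 32
Smallest max regret = 9 → Option 1.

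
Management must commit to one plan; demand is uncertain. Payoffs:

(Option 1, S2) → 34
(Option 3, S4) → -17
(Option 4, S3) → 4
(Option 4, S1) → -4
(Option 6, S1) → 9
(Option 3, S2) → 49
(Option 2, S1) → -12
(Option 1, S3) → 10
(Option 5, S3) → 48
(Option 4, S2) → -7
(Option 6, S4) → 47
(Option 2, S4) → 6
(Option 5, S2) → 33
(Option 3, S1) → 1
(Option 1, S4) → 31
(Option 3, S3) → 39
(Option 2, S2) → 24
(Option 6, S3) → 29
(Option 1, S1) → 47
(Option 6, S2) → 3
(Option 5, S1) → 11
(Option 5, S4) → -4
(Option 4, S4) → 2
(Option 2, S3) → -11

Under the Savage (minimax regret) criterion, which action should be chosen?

Column bests: S1=47, S2=49, S3=48, S4=47.
Option 1 regrets: 0, 15, 38, 16 → max 38
Option 2 regrets: 59, 25, 59, 41 → max 59
Option 3 regrets: 46, 0, 9, 64 → max 64
Option 4 regrets: 51, 56, 44, 45 → max 56
Option 5 regrets: 36, 16, 0, 51 → max 51
Option 6 regrets: 38, 46, 19, 0 → max 46
Smallest max regret = 38 → Option 1.

Option 1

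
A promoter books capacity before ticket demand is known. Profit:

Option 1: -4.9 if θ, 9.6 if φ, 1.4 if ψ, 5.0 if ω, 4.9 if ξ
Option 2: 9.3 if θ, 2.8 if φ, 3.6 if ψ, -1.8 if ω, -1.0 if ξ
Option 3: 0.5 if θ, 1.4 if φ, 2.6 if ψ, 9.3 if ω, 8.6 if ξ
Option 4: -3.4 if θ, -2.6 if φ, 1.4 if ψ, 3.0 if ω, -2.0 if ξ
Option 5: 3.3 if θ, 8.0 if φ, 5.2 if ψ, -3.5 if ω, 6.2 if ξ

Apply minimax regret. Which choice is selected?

Column bests: θ=9.3, φ=9.6, ψ=5.2, ω=9.3, ξ=8.6.
Option 1 regrets: 14.2, 0.0, 3.8, 4.3, 3.7 → max 14.2
Option 2 regrets: 0.0, 6.8, 1.6, 11.1, 9.6 → max 11.1
Option 3 regrets: 8.8, 8.2, 2.6, 0.0, 0.0 → max 8.8
Option 4 regrets: 12.7, 12.2, 3.8, 6.3, 10.6 → max 12.7
Option 5 regrets: 6.0, 1.6, 0.0, 12.8, 2.4 → max 12.8
Smallest max regret = 8.8 → Option 3.

Option 3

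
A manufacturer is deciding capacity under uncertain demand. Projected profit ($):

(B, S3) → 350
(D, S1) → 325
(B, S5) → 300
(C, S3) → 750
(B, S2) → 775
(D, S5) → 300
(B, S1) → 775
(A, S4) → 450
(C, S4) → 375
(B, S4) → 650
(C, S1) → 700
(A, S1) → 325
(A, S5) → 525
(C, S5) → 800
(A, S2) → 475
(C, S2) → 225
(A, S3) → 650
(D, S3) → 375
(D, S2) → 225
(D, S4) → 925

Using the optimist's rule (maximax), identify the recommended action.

Row maxima: A=650, B=775, C=800, D=925
Best best-case = 925 → D.

D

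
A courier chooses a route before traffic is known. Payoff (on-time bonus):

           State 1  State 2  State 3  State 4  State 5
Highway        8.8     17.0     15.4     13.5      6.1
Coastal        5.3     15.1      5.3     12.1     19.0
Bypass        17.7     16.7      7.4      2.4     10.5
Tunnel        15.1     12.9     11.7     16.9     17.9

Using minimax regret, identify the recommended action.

Tunnel

Column bests: State 1=17.7, State 2=17.0, State 3=15.4, State 4=16.9, State 5=19.0.
Highway regrets: 8.9, 0.0, 0.0, 3.4, 12.9 → max 12.9
Coastal regrets: 12.4, 1.9, 10.1, 4.8, 0.0 → max 12.4
Bypass regrets: 0.0, 0.3, 8.0, 14.5, 8.5 → max 14.5
Tunnel regrets: 2.6, 4.1, 3.7, 0.0, 1.1 → max 4.1
Smallest max regret = 4.1 → Tunnel.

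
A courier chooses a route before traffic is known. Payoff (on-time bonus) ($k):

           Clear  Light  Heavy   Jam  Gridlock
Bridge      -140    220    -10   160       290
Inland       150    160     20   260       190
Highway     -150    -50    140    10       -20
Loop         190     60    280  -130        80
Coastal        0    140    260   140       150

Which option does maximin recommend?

Inland

Row minima: Bridge=-140, Inland=20, Highway=-150, Loop=-130, Coastal=0
Best worst-case = 20 → Inland.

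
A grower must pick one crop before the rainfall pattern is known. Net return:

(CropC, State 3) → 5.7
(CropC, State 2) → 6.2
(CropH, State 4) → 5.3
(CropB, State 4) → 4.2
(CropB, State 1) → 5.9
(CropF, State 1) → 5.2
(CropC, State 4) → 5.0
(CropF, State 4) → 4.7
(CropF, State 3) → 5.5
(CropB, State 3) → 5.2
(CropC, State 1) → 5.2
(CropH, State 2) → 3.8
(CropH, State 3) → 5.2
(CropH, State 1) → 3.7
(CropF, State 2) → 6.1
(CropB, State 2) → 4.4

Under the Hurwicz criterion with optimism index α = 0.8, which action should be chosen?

CropC: 0.8·6.2 + 0.2·5.0 = 5.96
CropF: 0.8·6.1 + 0.2·4.7 = 5.82
CropH: 0.8·5.3 + 0.2·3.7 = 4.98
CropB: 0.8·5.9 + 0.2·4.2 = 5.56
Highest Hurwicz score = 5.96 → CropC.

CropC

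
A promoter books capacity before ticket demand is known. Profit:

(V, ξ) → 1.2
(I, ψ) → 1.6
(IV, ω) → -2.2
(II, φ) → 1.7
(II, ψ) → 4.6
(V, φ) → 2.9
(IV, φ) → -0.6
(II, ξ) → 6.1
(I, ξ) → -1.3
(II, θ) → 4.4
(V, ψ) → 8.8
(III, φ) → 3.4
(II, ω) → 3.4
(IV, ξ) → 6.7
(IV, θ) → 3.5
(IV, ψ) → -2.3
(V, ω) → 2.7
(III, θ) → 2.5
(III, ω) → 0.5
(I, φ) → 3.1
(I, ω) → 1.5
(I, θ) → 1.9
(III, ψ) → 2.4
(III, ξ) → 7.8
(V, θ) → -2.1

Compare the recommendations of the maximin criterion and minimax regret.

maximin → II; minimax regret → II (agree)

Row minima: I=-1.3, II=1.7, III=0.5, IV=-2.3, V=-2.1
Best worst-case = 1.7 → II.
Column bests: θ=4.4, φ=3.4, ψ=8.8, ω=3.4, ξ=7.8.
I regrets: 2.5, 0.3, 7.2, 1.9, 9.1 → max 9.1
II regrets: 0.0, 1.7, 4.2, 0.0, 1.7 → max 4.2
III regrets: 1.9, 0.0, 6.4, 2.9, 0.0 → max 6.4
IV regrets: 0.9, 4.0, 11.1, 5.6, 1.1 → max 11.1
V regrets: 6.5, 0.5, 0.0, 0.7, 6.6 → max 6.6
Smallest max regret = 4.2 → II.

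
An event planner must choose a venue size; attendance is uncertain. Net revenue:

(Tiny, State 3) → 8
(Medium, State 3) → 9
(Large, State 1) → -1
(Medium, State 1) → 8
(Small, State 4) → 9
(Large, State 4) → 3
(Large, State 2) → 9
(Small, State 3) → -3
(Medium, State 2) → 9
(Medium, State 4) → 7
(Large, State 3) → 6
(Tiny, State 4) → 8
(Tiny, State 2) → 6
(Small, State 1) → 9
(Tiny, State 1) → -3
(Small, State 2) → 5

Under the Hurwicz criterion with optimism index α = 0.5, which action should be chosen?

Medium

Tiny: 0.5·8 + 0.5·(-3) = 2.5
Small: 0.5·9 + 0.5·(-3) = 3
Medium: 0.5·9 + 0.5·7 = 8
Large: 0.5·9 + 0.5·(-1) = 4
Highest Hurwicz score = 8 → Medium.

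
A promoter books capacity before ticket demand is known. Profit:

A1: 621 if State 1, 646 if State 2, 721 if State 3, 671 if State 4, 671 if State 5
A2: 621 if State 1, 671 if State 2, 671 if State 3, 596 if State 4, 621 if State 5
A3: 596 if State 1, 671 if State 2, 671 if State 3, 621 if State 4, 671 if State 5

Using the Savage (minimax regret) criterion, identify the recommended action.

A1

Column bests: State 1=621, State 2=671, State 3=721, State 4=671, State 5=671.
A1 regrets: 0, 25, 0, 0, 0 → max 25
A2 regrets: 0, 0, 50, 75, 50 → max 75
A3 regrets: 25, 0, 50, 50, 0 → max 50
Smallest max regret = 25 → A1.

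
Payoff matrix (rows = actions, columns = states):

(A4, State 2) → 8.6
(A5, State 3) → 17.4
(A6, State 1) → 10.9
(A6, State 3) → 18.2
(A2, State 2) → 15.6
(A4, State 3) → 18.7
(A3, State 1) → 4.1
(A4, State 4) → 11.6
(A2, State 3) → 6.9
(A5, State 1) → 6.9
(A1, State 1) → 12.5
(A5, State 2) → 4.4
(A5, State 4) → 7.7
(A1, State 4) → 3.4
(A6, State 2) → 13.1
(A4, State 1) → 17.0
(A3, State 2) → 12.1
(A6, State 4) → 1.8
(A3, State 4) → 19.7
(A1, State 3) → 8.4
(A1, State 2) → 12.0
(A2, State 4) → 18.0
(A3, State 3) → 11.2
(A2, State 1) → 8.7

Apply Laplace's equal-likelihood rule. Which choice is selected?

A4

Row averages: A1=9.075, A2=12.3, A3=11.775, A4=13.975, A5=9.1, A6=11
Highest average = 13.975 → A4.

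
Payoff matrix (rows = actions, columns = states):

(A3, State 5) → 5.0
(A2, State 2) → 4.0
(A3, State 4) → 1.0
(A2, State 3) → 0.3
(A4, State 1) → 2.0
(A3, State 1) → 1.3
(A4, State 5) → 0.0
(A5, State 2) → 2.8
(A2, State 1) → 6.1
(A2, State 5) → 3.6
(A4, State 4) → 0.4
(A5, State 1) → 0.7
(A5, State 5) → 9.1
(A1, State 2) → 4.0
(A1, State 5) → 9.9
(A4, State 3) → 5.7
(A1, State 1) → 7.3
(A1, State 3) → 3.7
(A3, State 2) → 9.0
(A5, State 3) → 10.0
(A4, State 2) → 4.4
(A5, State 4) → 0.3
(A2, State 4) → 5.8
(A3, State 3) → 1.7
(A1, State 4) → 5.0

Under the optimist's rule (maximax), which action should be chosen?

Row maxima: A1=9.9, A2=6.1, A3=9.0, A4=5.7, A5=10.0
Best best-case = 10.0 → A5.

A5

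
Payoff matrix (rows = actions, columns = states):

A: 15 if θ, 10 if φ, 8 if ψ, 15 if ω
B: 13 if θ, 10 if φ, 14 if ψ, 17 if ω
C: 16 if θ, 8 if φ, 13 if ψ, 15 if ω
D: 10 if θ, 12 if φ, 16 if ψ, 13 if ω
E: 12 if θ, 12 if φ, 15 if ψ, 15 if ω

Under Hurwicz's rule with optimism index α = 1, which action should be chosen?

B

A: 1·15 + 0·8 = 15
B: 1·17 + 0·10 = 17
C: 1·16 + 0·8 = 16
D: 1·16 + 0·10 = 16
E: 1·15 + 0·12 = 15
Highest Hurwicz score = 17 → B.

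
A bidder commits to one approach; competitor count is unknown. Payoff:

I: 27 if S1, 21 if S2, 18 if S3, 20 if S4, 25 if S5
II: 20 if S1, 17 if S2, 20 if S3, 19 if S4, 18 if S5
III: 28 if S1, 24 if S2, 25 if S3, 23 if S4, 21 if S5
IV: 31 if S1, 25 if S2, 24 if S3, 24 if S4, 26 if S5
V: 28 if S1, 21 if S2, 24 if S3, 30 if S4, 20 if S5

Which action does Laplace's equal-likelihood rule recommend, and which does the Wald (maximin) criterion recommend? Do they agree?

Row averages: I=22.2, II=18.8, III=24.2, IV=26, V=24.6
Highest average = 26 → IV.
Row minima: I=18, II=17, III=21, IV=24, V=20
Best worst-case = 24 → IV.

laplace → IV; maximin → IV (agree)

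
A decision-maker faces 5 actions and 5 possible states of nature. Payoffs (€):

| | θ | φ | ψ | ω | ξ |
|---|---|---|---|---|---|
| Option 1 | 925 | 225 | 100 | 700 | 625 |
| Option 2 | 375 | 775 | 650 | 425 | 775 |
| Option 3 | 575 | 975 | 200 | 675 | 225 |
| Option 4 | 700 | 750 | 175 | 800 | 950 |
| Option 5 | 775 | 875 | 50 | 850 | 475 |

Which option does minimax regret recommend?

Column bests: θ=925, φ=975, ψ=650, ω=850, ξ=950.
Option 1 regrets: 0, 750, 550, 150, 325 → max 750
Option 2 regrets: 550, 200, 0, 425, 175 → max 550
Option 3 regrets: 350, 0, 450, 175, 725 → max 725
Option 4 regrets: 225, 225, 475, 50, 0 → max 475
Option 5 regrets: 150, 100, 600, 0, 475 → max 600
Smallest max regret = 475 → Option 4.

Option 4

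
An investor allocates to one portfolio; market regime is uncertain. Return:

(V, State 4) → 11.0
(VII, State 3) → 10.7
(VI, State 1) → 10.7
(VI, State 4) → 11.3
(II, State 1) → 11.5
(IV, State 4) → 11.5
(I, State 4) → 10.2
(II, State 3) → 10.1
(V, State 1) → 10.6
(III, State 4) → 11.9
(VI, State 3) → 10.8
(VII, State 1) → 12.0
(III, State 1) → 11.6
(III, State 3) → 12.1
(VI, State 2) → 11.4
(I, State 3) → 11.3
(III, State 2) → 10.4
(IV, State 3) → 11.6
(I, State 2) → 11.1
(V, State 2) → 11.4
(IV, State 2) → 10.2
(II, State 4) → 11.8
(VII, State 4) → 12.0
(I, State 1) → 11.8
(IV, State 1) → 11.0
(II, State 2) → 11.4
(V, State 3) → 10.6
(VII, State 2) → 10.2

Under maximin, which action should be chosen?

Row minima: I=10.2, II=10.1, III=10.4, IV=10.2, V=10.6, VI=10.7, VII=10.2
Best worst-case = 10.7 → VI.

VI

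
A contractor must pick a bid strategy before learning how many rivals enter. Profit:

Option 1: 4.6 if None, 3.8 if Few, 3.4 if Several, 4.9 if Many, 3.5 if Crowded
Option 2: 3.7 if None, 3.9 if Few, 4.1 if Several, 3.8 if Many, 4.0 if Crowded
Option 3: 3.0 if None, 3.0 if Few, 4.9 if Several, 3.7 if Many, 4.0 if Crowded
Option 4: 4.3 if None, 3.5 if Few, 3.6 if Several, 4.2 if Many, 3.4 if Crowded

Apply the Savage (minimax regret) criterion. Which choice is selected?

Option 2

Column bests: None=4.6, Few=3.9, Several=4.9, Many=4.9, Crowded=4.0.
Option 1 regrets: 0.0, 0.1, 1.5, 0.0, 0.5 → max 1.5
Option 2 regrets: 0.9, 0.0, 0.8, 1.1, 0.0 → max 1.1
Option 3 regrets: 1.6, 0.9, 0.0, 1.2, 0.0 → max 1.6
Option 4 regrets: 0.3, 0.4, 1.3, 0.7, 0.6 → max 1.3
Smallest max regret = 1.1 → Option 2.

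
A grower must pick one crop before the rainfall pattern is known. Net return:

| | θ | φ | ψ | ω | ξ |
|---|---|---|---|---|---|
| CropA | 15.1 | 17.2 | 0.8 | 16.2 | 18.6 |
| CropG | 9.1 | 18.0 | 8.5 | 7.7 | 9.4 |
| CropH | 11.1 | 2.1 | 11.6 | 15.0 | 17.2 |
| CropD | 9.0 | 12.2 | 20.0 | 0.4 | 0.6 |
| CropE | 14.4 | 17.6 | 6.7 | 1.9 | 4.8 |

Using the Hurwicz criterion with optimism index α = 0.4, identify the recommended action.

CropA: 0.4·18.6 + 0.6·0.8 = 7.92
CropG: 0.4·18.0 + 0.6·7.7 = 11.82
CropH: 0.4·17.2 + 0.6·2.1 = 8.14
CropD: 0.4·20.0 + 0.6·0.4 = 8.24
CropE: 0.4·17.6 + 0.6·1.9 = 8.18
Highest Hurwicz score = 11.82 → CropG.

CropG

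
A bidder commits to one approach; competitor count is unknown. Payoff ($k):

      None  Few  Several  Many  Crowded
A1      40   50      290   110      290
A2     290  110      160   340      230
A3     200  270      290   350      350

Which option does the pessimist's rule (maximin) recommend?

A3

Row minima: A1=40, A2=110, A3=200
Best worst-case = 200 → A3.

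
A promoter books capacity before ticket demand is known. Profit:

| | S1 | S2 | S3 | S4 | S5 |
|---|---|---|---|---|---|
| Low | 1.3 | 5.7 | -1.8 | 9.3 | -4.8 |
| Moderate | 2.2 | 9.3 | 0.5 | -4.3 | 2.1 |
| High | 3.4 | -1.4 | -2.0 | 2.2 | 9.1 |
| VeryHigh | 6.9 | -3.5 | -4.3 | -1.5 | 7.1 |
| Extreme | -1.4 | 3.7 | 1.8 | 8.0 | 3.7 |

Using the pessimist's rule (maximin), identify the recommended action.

Extreme

Row minima: Low=-4.8, Moderate=-4.3, High=-2.0, VeryHigh=-4.3, Extreme=-1.4
Best worst-case = -1.4 → Extreme.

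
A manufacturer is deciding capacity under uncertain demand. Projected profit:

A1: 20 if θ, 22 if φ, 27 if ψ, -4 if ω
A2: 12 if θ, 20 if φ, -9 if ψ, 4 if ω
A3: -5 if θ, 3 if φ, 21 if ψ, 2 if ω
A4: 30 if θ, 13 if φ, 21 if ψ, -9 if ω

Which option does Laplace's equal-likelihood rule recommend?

Row averages: A1=16.25, A2=6.75, A3=5.25, A4=13.75
Highest average = 16.25 → A1.

A1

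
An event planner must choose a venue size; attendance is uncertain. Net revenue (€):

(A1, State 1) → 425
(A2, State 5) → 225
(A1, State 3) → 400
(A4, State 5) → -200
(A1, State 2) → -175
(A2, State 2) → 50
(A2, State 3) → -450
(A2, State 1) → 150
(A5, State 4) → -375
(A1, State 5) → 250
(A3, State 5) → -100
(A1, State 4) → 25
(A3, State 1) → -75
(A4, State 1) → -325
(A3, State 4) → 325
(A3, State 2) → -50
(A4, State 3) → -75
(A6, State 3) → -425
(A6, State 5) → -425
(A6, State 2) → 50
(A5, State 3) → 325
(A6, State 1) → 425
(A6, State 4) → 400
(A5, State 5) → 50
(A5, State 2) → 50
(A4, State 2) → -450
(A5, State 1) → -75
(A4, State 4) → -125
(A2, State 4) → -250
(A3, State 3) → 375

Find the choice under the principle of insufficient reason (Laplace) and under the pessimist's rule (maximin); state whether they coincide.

Row averages: A1=185, A2=-55, A3=95, A4=-235, A5=-5, A6=5
Highest average = 185 → A1.
Row minima: A1=-175, A2=-450, A3=-100, A4=-450, A5=-375, A6=-425
Best worst-case = -100 → A3.

laplace → A1; maximin → A3 (disagree)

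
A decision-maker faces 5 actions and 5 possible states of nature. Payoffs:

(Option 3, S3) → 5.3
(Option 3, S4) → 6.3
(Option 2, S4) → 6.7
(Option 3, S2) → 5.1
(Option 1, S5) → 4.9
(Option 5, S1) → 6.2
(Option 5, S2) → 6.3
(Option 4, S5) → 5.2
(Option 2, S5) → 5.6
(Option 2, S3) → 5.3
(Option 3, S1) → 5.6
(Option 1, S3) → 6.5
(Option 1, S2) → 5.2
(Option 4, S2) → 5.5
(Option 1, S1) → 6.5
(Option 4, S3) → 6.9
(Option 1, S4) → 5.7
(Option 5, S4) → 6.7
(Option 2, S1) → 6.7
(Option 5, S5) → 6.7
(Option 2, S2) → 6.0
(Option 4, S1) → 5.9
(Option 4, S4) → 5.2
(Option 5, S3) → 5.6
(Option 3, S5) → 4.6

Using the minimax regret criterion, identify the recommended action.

Column bests: S1=6.7, S2=6.3, S3=6.9, S4=6.7, S5=6.7.
Option 1 regrets: 0.2, 1.1, 0.4, 1.0, 1.8 → max 1.8
Option 2 regrets: 0.0, 0.3, 1.6, 0.0, 1.1 → max 1.6
Option 3 regrets: 1.1, 1.2, 1.6, 0.4, 2.1 → max 2.1
Option 4 regrets: 0.8, 0.8, 0.0, 1.5, 1.5 → max 1.5
Option 5 regrets: 0.5, 0.0, 1.3, 0.0, 0.0 → max 1.3
Smallest max regret = 1.3 → Option 5.

Option 5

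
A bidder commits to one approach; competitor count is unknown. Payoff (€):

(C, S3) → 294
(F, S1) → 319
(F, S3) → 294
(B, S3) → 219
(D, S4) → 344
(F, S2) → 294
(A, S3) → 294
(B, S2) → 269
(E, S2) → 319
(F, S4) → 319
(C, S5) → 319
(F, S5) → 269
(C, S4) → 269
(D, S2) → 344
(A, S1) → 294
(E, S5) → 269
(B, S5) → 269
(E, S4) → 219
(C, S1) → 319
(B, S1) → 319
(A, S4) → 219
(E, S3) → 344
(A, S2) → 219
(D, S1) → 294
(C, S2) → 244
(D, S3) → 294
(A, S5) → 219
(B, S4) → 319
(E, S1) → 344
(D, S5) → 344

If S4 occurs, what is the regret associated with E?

125

Best payoff under S4 is 344.
Regret = 344 − 219 = 125.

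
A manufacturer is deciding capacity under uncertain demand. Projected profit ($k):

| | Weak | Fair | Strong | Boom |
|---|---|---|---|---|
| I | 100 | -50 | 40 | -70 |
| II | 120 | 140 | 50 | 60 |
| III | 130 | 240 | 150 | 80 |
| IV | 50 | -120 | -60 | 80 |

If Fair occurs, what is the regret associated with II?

Best payoff under Fair is 240.
Regret = 240 − 140 = 100.

100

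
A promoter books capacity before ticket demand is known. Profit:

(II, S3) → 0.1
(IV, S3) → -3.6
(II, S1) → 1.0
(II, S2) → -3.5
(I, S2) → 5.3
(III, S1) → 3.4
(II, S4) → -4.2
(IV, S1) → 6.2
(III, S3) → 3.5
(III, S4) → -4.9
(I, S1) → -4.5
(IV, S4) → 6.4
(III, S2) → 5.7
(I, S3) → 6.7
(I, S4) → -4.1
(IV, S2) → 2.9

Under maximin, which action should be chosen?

IV

Row minima: I=-4.5, II=-4.2, III=-4.9, IV=-3.6
Best worst-case = -3.6 → IV.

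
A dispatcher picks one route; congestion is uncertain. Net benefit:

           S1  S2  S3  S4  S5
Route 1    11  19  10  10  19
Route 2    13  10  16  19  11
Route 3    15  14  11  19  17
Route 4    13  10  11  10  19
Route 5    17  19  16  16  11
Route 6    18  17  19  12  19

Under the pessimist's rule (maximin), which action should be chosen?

Row minima: Route 1=10, Route 2=10, Route 3=11, Route 4=10, Route 5=11, Route 6=12
Best worst-case = 12 → Route 6.

Route 6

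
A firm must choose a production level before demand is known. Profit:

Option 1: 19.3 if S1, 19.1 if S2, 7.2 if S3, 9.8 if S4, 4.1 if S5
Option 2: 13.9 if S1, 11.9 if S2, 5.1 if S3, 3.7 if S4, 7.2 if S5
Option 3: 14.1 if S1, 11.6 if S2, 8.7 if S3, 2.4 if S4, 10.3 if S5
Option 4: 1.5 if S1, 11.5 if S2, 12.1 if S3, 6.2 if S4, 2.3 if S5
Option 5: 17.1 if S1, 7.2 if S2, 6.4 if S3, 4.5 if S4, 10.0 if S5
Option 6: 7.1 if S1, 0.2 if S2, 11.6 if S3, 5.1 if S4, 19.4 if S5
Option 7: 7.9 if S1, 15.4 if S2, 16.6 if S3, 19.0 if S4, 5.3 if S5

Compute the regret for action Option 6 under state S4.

Best payoff under S4 is 19.0.
Regret = 19.0 − 5.1 = 13.9.

13.9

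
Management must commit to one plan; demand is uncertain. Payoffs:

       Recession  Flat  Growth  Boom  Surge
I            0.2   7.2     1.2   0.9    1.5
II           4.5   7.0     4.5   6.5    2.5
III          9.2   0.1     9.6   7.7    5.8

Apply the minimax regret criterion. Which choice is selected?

II

Column bests: Recession=9.2, Flat=7.2, Growth=9.6, Boom=7.7, Surge=5.8.
I regrets: 9.0, 0.0, 8.4, 6.8, 4.3 → max 9.0
II regrets: 4.7, 0.2, 5.1, 1.2, 3.3 → max 5.1
III regrets: 0.0, 7.1, 0.0, 0.0, 0.0 → max 7.1
Smallest max regret = 5.1 → II.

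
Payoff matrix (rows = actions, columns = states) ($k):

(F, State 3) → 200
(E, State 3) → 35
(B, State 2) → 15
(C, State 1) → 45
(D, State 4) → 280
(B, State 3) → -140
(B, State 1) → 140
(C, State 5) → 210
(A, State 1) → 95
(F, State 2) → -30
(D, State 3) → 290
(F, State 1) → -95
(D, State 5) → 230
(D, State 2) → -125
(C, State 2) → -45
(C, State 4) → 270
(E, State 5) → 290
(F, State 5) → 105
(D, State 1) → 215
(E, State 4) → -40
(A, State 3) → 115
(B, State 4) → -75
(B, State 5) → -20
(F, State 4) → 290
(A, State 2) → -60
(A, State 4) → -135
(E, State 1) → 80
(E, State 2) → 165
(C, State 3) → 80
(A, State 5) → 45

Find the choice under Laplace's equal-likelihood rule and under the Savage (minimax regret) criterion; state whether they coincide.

laplace → D; minimax regret → C (disagree)

Row averages: A=12, B=-16, C=112, D=178, E=106, F=94
Highest average = 178 → D.
Column bests: State 1=215, State 2=165, State 3=290, State 4=290, State 5=290.
A regrets: 120, 225, 175, 425, 245 → max 425
B regrets: 75, 150, 430, 365, 310 → max 430
C regrets: 170, 210, 210, 20, 80 → max 210
D regrets: 0, 290, 0, 10, 60 → max 290
E regrets: 135, 0, 255, 330, 0 → max 330
F regrets: 310, 195, 90, 0, 185 → max 310
Smallest max regret = 210 → C.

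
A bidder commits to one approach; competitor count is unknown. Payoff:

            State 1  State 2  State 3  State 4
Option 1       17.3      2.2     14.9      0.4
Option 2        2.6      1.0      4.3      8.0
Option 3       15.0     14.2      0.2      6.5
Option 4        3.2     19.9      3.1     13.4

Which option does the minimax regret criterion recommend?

Option 4

Column bests: State 1=17.3, State 2=19.9, State 3=14.9, State 4=13.4.
Option 1 regrets: 0.0, 17.7, 0.0, 13.0 → max 17.7
Option 2 regrets: 14.7, 18.9, 10.6, 5.4 → max 18.9
Option 3 regrets: 2.3, 5.7, 14.7, 6.9 → max 14.7
Option 4 regrets: 14.1, 0.0, 11.8, 0.0 → max 14.1
Smallest max regret = 14.1 → Option 4.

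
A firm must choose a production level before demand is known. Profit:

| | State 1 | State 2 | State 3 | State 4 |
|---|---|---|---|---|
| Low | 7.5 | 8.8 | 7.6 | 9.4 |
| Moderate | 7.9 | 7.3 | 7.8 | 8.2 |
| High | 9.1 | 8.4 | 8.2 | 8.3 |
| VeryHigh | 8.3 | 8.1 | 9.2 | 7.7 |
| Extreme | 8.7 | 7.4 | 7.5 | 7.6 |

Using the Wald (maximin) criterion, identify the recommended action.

High

Row minima: Low=7.5, Moderate=7.3, High=8.2, VeryHigh=7.7, Extreme=7.4
Best worst-case = 8.2 → High.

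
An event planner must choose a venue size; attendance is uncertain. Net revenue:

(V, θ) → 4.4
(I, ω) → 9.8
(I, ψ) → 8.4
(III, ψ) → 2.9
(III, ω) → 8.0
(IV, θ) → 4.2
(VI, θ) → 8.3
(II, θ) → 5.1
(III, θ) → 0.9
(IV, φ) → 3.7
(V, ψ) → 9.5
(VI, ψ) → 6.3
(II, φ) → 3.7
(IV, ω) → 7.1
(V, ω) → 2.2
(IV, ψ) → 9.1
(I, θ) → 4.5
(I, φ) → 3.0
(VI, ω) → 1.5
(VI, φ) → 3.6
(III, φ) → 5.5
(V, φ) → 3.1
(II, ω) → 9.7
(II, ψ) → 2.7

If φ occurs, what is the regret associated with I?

Best payoff under φ is 5.5.
Regret = 5.5 − 3.0 = 2.5.

2.5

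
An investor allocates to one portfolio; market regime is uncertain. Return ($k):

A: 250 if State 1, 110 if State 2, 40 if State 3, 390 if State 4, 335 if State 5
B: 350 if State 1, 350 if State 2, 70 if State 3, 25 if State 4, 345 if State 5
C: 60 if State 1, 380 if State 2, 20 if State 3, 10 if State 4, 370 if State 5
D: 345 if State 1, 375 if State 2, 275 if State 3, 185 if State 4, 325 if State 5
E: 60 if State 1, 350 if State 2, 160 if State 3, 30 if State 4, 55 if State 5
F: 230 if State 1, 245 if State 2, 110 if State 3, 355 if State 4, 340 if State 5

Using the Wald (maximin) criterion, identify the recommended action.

Row minima: A=40, B=25, C=10, D=185, E=30, F=110
Best worst-case = 185 → D.

D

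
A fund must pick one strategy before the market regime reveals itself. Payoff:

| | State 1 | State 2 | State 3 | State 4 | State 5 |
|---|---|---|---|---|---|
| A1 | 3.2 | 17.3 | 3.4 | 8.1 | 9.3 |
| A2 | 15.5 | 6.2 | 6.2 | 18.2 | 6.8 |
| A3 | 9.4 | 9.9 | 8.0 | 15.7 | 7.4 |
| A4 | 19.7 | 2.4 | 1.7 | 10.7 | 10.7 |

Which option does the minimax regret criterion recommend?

Column bests: State 1=19.7, State 2=17.3, State 3=8.0, State 4=18.2, State 5=10.7.
A1 regrets: 16.5, 0.0, 4.6, 10.1, 1.4 → max 16.5
A2 regrets: 4.2, 11.1, 1.8, 0.0, 3.9 → max 11.1
A3 regrets: 10.3, 7.4, 0.0, 2.5, 3.3 → max 10.3
A4 regrets: 0.0, 14.9, 6.3, 7.5, 0.0 → max 14.9
Smallest max regret = 10.3 → A3.

A3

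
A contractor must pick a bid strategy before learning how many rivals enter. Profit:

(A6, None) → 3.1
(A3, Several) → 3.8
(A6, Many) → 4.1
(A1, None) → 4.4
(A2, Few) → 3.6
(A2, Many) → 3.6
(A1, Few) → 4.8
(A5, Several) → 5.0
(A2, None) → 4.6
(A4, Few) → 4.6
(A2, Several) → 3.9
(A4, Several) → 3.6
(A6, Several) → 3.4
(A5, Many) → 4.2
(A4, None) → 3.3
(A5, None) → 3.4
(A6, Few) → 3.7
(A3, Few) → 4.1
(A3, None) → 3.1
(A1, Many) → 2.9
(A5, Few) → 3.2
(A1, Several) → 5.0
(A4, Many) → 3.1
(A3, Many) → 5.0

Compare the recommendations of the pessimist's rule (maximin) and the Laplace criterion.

maximin → A2; laplace → A1 (disagree)

Row minima: A1=2.9, A2=3.6, A3=3.1, A4=3.1, A5=3.2, A6=3.1
Best worst-case = 3.6 → A2.
Row averages: A1=4.275, A2=3.925, A3=4, A4=3.65, A5=3.95, A6=3.575
Highest average = 4.275 → A1.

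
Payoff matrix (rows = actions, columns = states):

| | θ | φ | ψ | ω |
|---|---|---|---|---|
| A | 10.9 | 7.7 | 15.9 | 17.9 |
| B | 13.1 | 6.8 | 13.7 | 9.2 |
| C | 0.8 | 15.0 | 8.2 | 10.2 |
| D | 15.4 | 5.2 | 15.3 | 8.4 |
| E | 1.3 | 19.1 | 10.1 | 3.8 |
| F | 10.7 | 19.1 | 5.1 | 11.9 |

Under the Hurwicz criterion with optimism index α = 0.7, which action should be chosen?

A: 0.7·17.9 + 0.3·7.7 = 14.84
B: 0.7·13.7 + 0.3·6.8 = 11.63
C: 0.7·15.0 + 0.3·0.8 = 10.74
D: 0.7·15.4 + 0.3·5.2 = 12.34
E: 0.7·19.1 + 0.3·1.3 = 13.76
F: 0.7·19.1 + 0.3·5.1 = 14.9
Highest Hurwicz score = 14.9 → F.

F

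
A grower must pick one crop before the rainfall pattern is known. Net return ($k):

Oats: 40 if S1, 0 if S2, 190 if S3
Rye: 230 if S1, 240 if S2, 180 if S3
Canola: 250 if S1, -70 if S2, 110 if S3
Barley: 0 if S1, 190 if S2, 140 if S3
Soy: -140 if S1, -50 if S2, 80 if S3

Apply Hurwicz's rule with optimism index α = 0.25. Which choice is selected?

Oats: 0.25·190 + 0.75·0 = 47.5
Rye: 0.25·240 + 0.75·180 = 195
Canola: 0.25·250 + 0.75·(-70) = 10
Barley: 0.25·190 + 0.75·0 = 47.5
Soy: 0.25·80 + 0.75·(-140) = -85
Highest Hurwicz score = 195 → Rye.

Rye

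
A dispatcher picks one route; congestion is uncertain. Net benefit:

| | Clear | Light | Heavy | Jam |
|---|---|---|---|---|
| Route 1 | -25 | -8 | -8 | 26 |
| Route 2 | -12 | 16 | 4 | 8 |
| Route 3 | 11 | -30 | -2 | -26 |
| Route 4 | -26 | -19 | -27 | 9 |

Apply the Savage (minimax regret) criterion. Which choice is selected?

Route 2

Column bests: Clear=11, Light=16, Heavy=4, Jam=26.
Route 1 regrets: 36, 24, 12, 0 → max 36
Route 2 regrets: 23, 0, 0, 18 → max 23
Route 3 regrets: 0, 46, 6, 52 → max 52
Route 4 regrets: 37, 35, 31, 17 → max 37
Smallest max regret = 23 → Route 2.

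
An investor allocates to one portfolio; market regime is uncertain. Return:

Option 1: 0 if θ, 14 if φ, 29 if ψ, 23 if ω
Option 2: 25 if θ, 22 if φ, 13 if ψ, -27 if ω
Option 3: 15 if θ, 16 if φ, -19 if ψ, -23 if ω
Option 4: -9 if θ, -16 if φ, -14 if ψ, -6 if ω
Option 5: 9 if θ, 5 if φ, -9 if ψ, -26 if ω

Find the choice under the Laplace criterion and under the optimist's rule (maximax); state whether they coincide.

Row averages: Option 1=16.5, Option 2=8.25, Option 3=-2.75, Option 4=-11.25, Option 5=-5.25
Highest average = 16.5 → Option 1.
Row maxima: Option 1=29, Option 2=25, Option 3=16, Option 4=-6, Option 5=9
Best best-case = 29 → Option 1.

laplace → Option 1; maximax → Option 1 (agree)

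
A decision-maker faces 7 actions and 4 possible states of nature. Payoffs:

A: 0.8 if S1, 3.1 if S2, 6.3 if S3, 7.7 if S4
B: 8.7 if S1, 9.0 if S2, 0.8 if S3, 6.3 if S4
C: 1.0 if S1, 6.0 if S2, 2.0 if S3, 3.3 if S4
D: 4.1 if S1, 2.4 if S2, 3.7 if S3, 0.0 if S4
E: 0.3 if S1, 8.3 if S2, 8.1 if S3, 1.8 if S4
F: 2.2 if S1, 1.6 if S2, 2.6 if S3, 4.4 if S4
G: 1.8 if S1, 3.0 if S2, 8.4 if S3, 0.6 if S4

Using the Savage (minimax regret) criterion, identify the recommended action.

G

Column bests: S1=8.7, S2=9.0, S3=8.4, S4=7.7.
A regrets: 7.9, 5.9, 2.1, 0.0 → max 7.9
B regrets: 0.0, 0.0, 7.6, 1.4 → max 7.6
C regrets: 7.7, 3.0, 6.4, 4.4 → max 7.7
D regrets: 4.6, 6.6, 4.7, 7.7 → max 7.7
E regrets: 8.4, 0.7, 0.3, 5.9 → max 8.4
F regrets: 6.5, 7.4, 5.8, 3.3 → max 7.4
G regrets: 6.9, 6.0, 0.0, 7.1 → max 7.1
Smallest max regret = 7.1 → G.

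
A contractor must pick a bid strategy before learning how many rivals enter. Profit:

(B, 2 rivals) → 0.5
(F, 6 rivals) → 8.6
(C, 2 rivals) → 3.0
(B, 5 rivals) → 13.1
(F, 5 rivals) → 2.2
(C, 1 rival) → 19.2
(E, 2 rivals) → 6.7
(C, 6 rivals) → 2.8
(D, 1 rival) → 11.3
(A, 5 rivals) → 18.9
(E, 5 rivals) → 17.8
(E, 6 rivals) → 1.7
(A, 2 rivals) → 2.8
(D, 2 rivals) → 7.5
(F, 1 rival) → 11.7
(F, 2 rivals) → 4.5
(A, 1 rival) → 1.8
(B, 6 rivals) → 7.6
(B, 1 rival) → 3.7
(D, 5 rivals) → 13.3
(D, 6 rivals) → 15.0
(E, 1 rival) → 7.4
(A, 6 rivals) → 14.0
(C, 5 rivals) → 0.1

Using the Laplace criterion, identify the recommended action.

Row averages: A=9.375, B=6.225, C=6.275, D=11.775, E=8.4, F=6.75
Highest average = 11.775 → D.

D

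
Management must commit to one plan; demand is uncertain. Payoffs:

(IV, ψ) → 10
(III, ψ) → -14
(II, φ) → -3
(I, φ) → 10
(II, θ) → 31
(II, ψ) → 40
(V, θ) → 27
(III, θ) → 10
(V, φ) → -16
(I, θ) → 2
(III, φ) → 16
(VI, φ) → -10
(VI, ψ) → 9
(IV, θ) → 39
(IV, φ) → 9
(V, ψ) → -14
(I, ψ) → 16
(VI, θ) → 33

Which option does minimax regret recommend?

Column bests: θ=39, φ=16, ψ=40.
I regrets: 37, 6, 24 → max 37
II regrets: 8, 19, 0 → max 19
III regrets: 29, 0, 54 → max 54
IV regrets: 0, 7, 30 → max 30
V regrets: 12, 32, 54 → max 54
VI regrets: 6, 26, 31 → max 31
Smallest max regret = 19 → II.

II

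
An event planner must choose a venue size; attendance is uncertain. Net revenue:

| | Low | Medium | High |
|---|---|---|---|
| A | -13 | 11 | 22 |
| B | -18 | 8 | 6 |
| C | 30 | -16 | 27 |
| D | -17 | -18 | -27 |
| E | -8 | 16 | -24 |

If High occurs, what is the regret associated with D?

Best payoff under High is 27.
Regret = 27 − (-27) = 54.

54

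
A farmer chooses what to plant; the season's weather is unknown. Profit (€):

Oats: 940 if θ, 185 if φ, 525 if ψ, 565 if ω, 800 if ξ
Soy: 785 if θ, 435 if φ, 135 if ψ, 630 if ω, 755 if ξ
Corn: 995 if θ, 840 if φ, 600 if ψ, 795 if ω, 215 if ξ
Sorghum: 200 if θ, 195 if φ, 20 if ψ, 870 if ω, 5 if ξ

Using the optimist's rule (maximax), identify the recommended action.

Row maxima: Oats=940, Soy=785, Corn=995, Sorghum=870
Best best-case = 995 → Corn.

Corn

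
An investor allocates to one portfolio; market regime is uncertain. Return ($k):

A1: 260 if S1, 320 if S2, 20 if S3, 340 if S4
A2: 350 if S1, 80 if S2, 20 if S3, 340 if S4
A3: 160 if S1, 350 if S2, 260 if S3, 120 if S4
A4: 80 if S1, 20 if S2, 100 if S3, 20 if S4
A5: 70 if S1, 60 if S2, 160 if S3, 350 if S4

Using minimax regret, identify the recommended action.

A3

Column bests: S1=350, S2=350, S3=260, S4=350.
A1 regrets: 90, 30, 240, 10 → max 240
A2 regrets: 0, 270, 240, 10 → max 270
A3 regrets: 190, 0, 0, 230 → max 230
A4 regrets: 270, 330, 160, 330 → max 330
A5 regrets: 280, 290, 100, 0 → max 290
Smallest max regret = 230 → A3.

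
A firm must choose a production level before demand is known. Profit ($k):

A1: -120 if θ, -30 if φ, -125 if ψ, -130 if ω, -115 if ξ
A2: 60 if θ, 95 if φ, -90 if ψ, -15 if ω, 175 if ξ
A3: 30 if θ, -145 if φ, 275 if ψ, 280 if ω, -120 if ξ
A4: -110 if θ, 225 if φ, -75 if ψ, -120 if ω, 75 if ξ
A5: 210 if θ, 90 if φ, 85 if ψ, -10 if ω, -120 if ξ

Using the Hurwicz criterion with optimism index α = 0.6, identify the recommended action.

A3

A1: 0.6·(-30) + 0.4·(-130) = -70
A2: 0.6·175 + 0.4·(-90) = 69
A3: 0.6·280 + 0.4·(-145) = 110
A4: 0.6·225 + 0.4·(-120) = 87
A5: 0.6·210 + 0.4·(-120) = 78
Highest Hurwicz score = 110 → A3.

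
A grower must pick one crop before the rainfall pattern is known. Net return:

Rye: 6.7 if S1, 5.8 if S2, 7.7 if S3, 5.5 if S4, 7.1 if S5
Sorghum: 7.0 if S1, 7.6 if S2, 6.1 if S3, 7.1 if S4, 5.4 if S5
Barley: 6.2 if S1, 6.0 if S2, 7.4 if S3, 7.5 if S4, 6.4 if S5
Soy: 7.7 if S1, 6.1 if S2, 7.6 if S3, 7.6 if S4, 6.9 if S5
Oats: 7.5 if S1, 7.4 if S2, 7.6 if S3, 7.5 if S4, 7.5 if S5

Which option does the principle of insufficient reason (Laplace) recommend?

Oats

Row averages: Rye=6.56, Sorghum=6.64, Barley=6.7, Soy=7.18, Oats=7.5
Highest average = 7.5 → Oats.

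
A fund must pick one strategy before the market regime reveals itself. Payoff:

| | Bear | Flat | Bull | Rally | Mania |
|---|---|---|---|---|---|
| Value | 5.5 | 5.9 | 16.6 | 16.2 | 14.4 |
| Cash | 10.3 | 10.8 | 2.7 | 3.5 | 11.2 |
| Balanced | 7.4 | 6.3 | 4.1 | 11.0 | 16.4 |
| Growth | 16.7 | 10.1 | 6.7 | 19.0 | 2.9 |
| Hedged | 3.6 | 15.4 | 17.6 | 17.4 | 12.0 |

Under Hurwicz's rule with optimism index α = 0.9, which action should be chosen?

Value: 0.9·16.6 + 0.1·5.5 = 15.49
Cash: 0.9·11.2 + 0.1·2.7 = 10.35
Balanced: 0.9·16.4 + 0.1·4.1 = 15.17
Growth: 0.9·19.0 + 0.1·2.9 = 17.39
Hedged: 0.9·17.6 + 0.1·3.6 = 16.2
Highest Hurwicz score = 17.39 → Growth.

Growth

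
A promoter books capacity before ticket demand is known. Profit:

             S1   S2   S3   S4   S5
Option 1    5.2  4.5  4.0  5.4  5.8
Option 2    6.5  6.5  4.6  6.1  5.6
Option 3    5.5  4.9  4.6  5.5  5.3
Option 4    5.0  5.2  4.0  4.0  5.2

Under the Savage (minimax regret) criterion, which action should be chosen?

Column bests: S1=6.5, S2=6.5, S3=4.6, S4=6.1, S5=5.8.
Option 1 regrets: 1.3, 2.0, 0.6, 0.7, 0.0 → max 2.0
Option 2 regrets: 0.0, 0.0, 0.0, 0.0, 0.2 → max 0.2
Option 3 regrets: 1.0, 1.6, 0.0, 0.6, 0.5 → max 1.6
Option 4 regrets: 1.5, 1.3, 0.6, 2.1, 0.6 → max 2.1
Smallest max regret = 0.2 → Option 2.

Option 2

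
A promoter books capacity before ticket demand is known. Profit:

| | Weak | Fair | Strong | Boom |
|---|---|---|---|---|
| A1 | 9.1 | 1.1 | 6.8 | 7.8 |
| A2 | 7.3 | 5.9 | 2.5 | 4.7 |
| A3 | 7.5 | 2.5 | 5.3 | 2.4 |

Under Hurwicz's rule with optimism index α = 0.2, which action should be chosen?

A2

A1: 0.2·9.1 + 0.8·1.1 = 2.7
A2: 0.2·7.3 + 0.8·2.5 = 3.46
A3: 0.2·7.5 + 0.8·2.4 = 3.42
Highest Hurwicz score = 3.46 → A2.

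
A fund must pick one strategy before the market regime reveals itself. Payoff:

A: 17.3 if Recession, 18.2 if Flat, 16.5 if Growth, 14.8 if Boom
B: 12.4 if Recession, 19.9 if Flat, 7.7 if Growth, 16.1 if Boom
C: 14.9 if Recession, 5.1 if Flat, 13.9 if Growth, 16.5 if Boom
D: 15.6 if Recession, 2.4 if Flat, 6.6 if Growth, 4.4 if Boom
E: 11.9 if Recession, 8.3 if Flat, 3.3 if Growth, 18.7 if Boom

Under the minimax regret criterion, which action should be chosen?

Column bests: Recession=17.3, Flat=19.9, Growth=16.5, Boom=18.7.
A regrets: 0.0, 1.7, 0.0, 3.9 → max 3.9
B regrets: 4.9, 0.0, 8.8, 2.6 → max 8.8
C regrets: 2.4, 14.8, 2.6, 2.2 → max 14.8
D regrets: 1.7, 17.5, 9.9, 14.3 → max 17.5
E regrets: 5.4, 11.6, 13.2, 0.0 → max 13.2
Smallest max regret = 3.9 → A.

A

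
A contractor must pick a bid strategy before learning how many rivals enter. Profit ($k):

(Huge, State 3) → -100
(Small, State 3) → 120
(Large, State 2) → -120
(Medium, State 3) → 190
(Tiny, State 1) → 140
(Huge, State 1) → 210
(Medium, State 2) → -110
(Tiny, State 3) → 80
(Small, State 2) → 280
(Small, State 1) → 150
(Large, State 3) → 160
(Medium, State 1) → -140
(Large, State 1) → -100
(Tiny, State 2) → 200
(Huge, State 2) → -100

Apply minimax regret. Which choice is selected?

Small

Column bests: State 1=210, State 2=280, State 3=190.
Tiny regrets: 70, 80, 110 → max 110
Small regrets: 60, 0, 70 → max 70
Medium regrets: 350, 390, 0 → max 390
Large regrets: 310, 400, 30 → max 400
Huge regrets: 0, 380, 290 → max 380
Smallest max regret = 70 → Small.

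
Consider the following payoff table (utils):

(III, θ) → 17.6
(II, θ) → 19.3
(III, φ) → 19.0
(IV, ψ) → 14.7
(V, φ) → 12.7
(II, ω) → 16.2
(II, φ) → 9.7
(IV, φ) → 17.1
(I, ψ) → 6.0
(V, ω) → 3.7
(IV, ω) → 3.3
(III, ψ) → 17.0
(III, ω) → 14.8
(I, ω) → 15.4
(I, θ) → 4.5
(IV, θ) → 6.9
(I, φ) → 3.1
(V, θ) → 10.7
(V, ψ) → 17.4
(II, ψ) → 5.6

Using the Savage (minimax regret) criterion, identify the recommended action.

III

Column bests: θ=19.3, φ=19.0, ψ=17.4, ω=16.2.
I regrets: 14.8, 15.9, 11.4, 0.8 → max 15.9
II regrets: 0.0, 9.3, 11.8, 0.0 → max 11.8
III regrets: 1.7, 0.0, 0.4, 1.4 → max 1.7
IV regrets: 12.4, 1.9, 2.7, 12.9 → max 12.9
V regrets: 8.6, 6.3, 0.0, 12.5 → max 12.5
Smallest max regret = 1.7 → III.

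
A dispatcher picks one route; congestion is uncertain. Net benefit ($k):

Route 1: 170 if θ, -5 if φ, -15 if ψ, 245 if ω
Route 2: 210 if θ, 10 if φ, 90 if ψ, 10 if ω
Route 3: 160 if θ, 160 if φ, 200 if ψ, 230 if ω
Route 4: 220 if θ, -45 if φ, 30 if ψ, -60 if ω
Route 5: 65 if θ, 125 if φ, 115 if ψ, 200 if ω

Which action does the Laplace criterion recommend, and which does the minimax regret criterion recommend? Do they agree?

laplace → Route 3; minimax regret → Route 3 (agree)

Row averages: Route 1=98.75, Route 2=80, Route 3=187.5, Route 4=36.25, Route 5=126.25
Highest average = 187.5 → Route 3.
Column bests: θ=220, φ=160, ψ=200, ω=245.
Route 1 regrets: 50, 165, 215, 0 → max 215
Route 2 regrets: 10, 150, 110, 235 → max 235
Route 3 regrets: 60, 0, 0, 15 → max 60
Route 4 regrets: 0, 205, 170, 305 → max 305
Route 5 regrets: 155, 35, 85, 45 → max 155
Smallest max regret = 60 → Route 3.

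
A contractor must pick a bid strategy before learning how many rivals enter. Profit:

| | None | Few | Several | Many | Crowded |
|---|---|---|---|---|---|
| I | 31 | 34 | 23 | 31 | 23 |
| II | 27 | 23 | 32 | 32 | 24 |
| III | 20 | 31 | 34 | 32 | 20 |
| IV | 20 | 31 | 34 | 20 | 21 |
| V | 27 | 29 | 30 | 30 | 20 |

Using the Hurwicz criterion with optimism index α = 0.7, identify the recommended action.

I

I: 0.7·34 + 0.3·23 = 30.7
II: 0.7·32 + 0.3·23 = 29.3
III: 0.7·34 + 0.3·20 = 29.8
IV: 0.7·34 + 0.3·20 = 29.8
V: 0.7·30 + 0.3·20 = 27
Highest Hurwicz score = 30.7 → I.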